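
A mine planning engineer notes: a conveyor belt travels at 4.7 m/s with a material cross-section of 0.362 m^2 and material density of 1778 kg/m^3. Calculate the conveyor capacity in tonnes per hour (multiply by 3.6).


10890.3211 t/h

Volumetric flow = speed * area
= 4.7 * 0.362 = 1.7014 m^3/s
Mass flow = volumetric * density
= 1.7014 * 1778 = 3025.0892 kg/s
Convert to t/h: multiply by 3.6
Capacity = 3025.0892 * 3.6
= 10890.3211 t/h


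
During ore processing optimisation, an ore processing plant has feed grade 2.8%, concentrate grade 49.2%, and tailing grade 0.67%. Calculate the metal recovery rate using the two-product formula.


77.1217%

Using the two-product formula:
R = 100 * c * (f - t) / (f * (c - t))
Numerator = 100 * 49.2 * (2.8 - 0.67)
= 100 * 49.2 * 2.13
= 10479.6
Denominator = 2.8 * (49.2 - 0.67)
= 2.8 * 48.53
= 135.884
R = 10479.6 / 135.884
= 77.1217%


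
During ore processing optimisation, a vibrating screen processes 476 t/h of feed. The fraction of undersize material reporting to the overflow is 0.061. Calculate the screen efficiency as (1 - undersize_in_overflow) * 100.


Screen efficiency = (1 - fraction of undersize in overflow) * 100
= (1 - 0.061) * 100
= 0.939 * 100
= 93.9%

93.9%


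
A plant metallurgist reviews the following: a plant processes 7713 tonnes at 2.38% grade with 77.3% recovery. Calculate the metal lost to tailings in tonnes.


41.6703 tonnes

Total metal in feed:
= 7713 * 2.38 / 100 = 183.5694 tonnes
Metal recovered:
= 183.5694 * 77.3 / 100 = 141.8991462 tonnes
Metal lost to tailings:
= 183.5694 - 141.8991462
= 41.6703 tonnes


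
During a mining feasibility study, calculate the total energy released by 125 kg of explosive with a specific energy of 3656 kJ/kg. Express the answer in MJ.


Energy = mass * specific_energy / 1000
= 125 * 3656 / 1000
= 457000 / 1000
= 457.0 MJ

457.0 MJ


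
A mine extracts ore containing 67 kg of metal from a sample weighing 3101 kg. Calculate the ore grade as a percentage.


Ore grade = (metal mass / ore mass) * 100
= (67 / 3101) * 100
= 0.02160593357 * 100
= 2.1606%

2.1606%


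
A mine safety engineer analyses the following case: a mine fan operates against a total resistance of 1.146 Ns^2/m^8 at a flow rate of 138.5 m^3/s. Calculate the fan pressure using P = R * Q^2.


Compute Q^2:
Q^2 = 138.5^2 = 19182.25
Compute pressure:
P = R * Q^2 = 1.146 * 19182.25
= 21982.8585 Pa

21982.8585 Pa


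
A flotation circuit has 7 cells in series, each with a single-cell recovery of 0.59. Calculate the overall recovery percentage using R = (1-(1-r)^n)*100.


99.8052%

Complement of single-cell recovery:
1 - r = 1 - 0.59 = 0.41
Raise to power n:
(1 - r)^7 = 0.41^7 = 0.001947542739
Overall recovery:
R = (1 - 0.001947542739) * 100
= 99.8052%


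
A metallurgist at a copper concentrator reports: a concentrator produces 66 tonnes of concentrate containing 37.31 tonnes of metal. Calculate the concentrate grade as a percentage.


Grade = (metal in concentrate / concentrate mass) * 100
= (37.31 / 66) * 100
= 0.5653030303 * 100
= 56.5303%

56.5303%


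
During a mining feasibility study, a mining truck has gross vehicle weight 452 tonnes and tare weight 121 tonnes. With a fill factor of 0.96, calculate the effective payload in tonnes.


317.76 tonnes

Maximum payload = gross - tare
= 452 - 121 = 331 tonnes
Effective payload = max payload * fill factor
= 331 * 0.96
= 317.76 tonnes


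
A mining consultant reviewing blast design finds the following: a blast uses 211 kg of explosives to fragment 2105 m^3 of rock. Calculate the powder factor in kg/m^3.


0.1002 kg/m^3

Powder factor = explosive mass / rock volume
= 211 / 2105
= 0.1002 kg/m^3


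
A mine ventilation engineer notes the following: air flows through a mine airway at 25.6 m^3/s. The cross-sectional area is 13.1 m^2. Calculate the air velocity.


1.9542 m/s

Velocity = flow rate / cross-sectional area
= 25.6 / 13.1
= 1.9542 m/s


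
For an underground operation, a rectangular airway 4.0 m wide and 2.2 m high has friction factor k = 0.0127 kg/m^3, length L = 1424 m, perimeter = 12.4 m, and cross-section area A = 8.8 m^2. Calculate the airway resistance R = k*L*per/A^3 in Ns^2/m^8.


0.3291 Ns^2/m^8

Compute the numerator:
k * L * per = 0.0127 * 1424 * 12.4
= 224.25152
Compute the denominator:
A^3 = 8.8^3 = 681.472
Resistance:
R = 224.25152 / 681.472
= 0.3291 Ns^2/m^8


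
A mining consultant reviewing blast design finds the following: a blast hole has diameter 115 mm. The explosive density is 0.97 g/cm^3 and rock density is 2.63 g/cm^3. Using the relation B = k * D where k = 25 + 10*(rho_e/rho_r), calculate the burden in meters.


3.2991 m

First, compute k:
rho_e / rho_r = 0.97 / 2.63 = 0.3688212928
k = 25 + 10 * 0.3688212928 = 28.68821293
Then, compute burden:
B = k * D / 1000 = 28.68821293 * 115 / 1000
= 3299.144487 / 1000
= 3.2991 m


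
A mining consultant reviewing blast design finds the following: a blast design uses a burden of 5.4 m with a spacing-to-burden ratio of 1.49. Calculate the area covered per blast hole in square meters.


First, find the spacing:
Spacing = burden * ratio = 5.4 * 1.49
= 8.046 m
Then, calculate the area:
Area = burden * spacing = 5.4 * 8.046
= 43.4484 m^2

43.4484 m^2


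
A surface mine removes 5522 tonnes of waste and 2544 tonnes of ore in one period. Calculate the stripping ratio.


Stripping ratio = waste tonnage / ore tonnage
= 5522 / 2544
= 2.1706

2.1706


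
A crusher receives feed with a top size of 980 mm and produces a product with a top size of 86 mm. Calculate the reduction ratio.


11.3953

Reduction ratio = feed size / product size
= 980 / 86
= 11.3953


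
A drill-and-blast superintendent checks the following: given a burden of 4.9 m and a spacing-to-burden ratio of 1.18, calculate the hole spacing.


5.782 m

Spacing = burden * ratio
= 4.9 * 1.18
= 5.782 m


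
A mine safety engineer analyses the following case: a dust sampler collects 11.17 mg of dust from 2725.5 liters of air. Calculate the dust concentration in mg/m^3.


Convert liters to m^3: 1 m^3 = 1000 L
Concentration = mass / volume * 1000
= 11.17 / 2725.5 * 1000
= 0.004098330582 * 1000
= 4.0983 mg/m^3

4.0983 mg/m^3


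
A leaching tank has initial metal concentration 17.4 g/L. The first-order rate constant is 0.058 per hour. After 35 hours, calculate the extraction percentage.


Compute the exponent:
-k * t = -0.058 * 35 = -2.03
Remaining concentration:
C = 17.4 * exp(-2.03)
= 17.4 * 0.1313355211
= 2.285238068 g/L
Extracted = 17.4 - 2.285238068 = 15.11476193 g/L
Extraction % = 15.11476193 / 17.4 * 100
= 86.8664%

86.8664%


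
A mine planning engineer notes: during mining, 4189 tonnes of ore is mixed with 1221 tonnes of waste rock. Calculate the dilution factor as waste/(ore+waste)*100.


22.5693%

Total material = ore + waste
= 4189 + 1221 = 5410 tonnes
Dilution = waste / total * 100
= 1221 / 5410 * 100
= 0.2256931608 * 100
= 22.5693%


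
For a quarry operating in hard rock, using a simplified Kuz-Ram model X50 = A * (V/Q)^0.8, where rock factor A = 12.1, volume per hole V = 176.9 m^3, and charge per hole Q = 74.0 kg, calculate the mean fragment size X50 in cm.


Compute V/Q:
V/Q = 176.9 / 74.0 = 2.390540541
Raise to the power 0.8:
(V/Q)^0.8 = 2.390540541^0.8 = 2.008153426
Multiply by A:
X50 = 12.1 * 2.008153426
= 24.2987 cm

24.2987 cm


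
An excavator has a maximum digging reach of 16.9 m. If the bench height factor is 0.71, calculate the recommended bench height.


Bench height = reach * factor
= 16.9 * 0.71
= 11.999 m

11.999 m


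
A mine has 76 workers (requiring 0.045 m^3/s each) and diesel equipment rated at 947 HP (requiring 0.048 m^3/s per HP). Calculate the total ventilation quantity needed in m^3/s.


48.876 m^3/s

Airflow for workers:
Q_people = 76 * 0.045 = 3.42 m^3/s
Airflow for diesel equipment:
Q_diesel = 947 * 0.048 = 45.456 m^3/s
Total ventilation:
Q_total = 3.42 + 45.456
= 48.876 m^3/s


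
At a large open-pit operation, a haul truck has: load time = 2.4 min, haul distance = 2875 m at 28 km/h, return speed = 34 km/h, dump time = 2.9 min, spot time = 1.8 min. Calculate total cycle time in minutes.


18.3342 min

Convert haul speed to m/min: 28 * 1000/60 = 466.6666667 m/min
Haul time = 2875 / 466.6666667 = 6.160714286 min
Convert return speed to m/min: 34 * 1000/60 = 566.6666667 m/min
Return time = 2875 / 566.6666667 = 5.073529412 min
Total cycle time:
= 2.4 + 6.160714286 + 2.9 + 5.073529412 + 1.8
= 18.3342 min


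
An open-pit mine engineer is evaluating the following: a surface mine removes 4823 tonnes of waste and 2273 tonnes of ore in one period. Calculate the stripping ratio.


2.1219

Stripping ratio = waste tonnage / ore tonnage
= 4823 / 2273
= 2.1219


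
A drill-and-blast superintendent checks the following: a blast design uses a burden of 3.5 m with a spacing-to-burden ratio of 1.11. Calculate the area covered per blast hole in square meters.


First, find the spacing:
Spacing = burden * ratio = 3.5 * 1.11
= 3.885 m
Then, calculate the area:
Area = burden * spacing = 3.5 * 3.885
= 13.5975 m^2

13.5975 m^2


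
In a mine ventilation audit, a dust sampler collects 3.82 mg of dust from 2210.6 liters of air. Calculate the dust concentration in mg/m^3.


1.728 mg/m^3

Convert liters to m^3: 1 m^3 = 1000 L
Concentration = mass / volume * 1000
= 3.82 / 2210.6 * 1000
= 0.001728037637 * 1000
= 1.728 mg/m^3


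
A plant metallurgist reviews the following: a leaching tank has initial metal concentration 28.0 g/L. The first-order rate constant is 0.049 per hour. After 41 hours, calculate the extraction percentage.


86.5877%

Compute the exponent:
-k * t = -0.049 * 41 = -2.009
Remaining concentration:
C = 28.0 * exp(-2.009)
= 28.0 * 0.1341227304
= 3.75543645 g/L
Extracted = 28.0 - 3.75543645 = 24.24456355 g/L
Extraction % = 24.24456355 / 28.0 * 100
= 86.5877%


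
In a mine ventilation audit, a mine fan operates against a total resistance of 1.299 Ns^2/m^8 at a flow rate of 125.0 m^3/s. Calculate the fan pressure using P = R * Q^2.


Compute Q^2:
Q^2 = 125.0^2 = 15625.0
Compute pressure:
P = R * Q^2 = 1.299 * 15625.0
= 20296.875 Pa

20296.875 Pa


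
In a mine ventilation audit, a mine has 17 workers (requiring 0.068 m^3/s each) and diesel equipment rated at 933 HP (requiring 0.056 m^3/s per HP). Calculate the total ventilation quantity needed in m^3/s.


53.404 m^3/s

Airflow for workers:
Q_people = 17 * 0.068 = 1.156 m^3/s
Airflow for diesel equipment:
Q_diesel = 933 * 0.056 = 52.248 m^3/s
Total ventilation:
Q_total = 1.156 + 52.248
= 53.404 m^3/s


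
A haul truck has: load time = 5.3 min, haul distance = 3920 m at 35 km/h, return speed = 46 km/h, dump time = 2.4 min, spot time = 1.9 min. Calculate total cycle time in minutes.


Convert haul speed to m/min: 35 * 1000/60 = 583.3333333 m/min
Haul time = 3920 / 583.3333333 = 6.72 min
Convert return speed to m/min: 46 * 1000/60 = 766.6666667 m/min
Return time = 3920 / 766.6666667 = 5.113043478 min
Total cycle time:
= 5.3 + 6.72 + 2.4 + 5.113043478 + 1.9
= 21.433 min

21.433 min


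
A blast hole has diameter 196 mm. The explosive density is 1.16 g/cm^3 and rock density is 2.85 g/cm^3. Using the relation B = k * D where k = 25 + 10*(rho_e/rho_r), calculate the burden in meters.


5.6978 m

First, compute k:
rho_e / rho_r = 1.16 / 2.85 = 0.4070175439
k = 25 + 10 * 0.4070175439 = 29.07017544
Then, compute burden:
B = k * D / 1000 = 29.07017544 * 196 / 1000
= 5697.754386 / 1000
= 5.6978 m


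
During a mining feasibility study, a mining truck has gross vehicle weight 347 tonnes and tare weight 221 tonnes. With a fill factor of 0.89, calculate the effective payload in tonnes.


Maximum payload = gross - tare
= 347 - 221 = 126 tonnes
Effective payload = max payload * fill factor
= 126 * 0.89
= 112.14 tonnes

112.14 tonnes


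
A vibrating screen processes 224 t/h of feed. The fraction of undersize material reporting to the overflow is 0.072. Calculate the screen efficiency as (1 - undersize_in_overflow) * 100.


92.8%

Screen efficiency = (1 - fraction of undersize in overflow) * 100
= (1 - 0.072) * 100
= 0.928 * 100
= 92.8%


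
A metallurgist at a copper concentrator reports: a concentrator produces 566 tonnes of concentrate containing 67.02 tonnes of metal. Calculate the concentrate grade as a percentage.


11.841%

Grade = (metal in concentrate / concentrate mass) * 100
= (67.02 / 566) * 100
= 0.118409894 * 100
= 11.841%


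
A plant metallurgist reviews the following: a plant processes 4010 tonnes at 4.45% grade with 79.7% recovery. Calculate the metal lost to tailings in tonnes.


Total metal in feed:
= 4010 * 4.45 / 100 = 178.445 tonnes
Metal recovered:
= 178.445 * 79.7 / 100 = 142.220665 tonnes
Metal lost to tailings:
= 178.445 - 142.220665
= 36.2243 tonnes

36.2243 tonnes


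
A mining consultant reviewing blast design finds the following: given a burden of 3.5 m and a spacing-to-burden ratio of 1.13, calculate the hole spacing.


3.955 m

Spacing = burden * ratio
= 3.5 * 1.13
= 3.955 m


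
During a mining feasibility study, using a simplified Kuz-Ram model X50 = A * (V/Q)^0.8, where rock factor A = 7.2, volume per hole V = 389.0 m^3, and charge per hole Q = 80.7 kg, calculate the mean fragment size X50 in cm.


25.3392 cm

Compute V/Q:
V/Q = 389.0 / 80.7 = 4.820322181
Raise to the power 0.8:
(V/Q)^0.8 = 4.820322181^0.8 = 3.519336983
Multiply by A:
X50 = 7.2 * 3.519336983
= 25.3392 cm


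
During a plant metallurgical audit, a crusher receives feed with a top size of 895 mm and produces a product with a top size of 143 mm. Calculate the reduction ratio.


6.2587

Reduction ratio = feed size / product size
= 895 / 143
= 6.2587


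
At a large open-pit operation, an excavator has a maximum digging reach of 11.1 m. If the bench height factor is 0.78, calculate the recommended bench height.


Bench height = reach * factor
= 11.1 * 0.78
= 8.658 m

8.658 m


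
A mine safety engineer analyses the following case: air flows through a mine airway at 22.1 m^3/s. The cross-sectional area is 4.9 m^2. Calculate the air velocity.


4.5102 m/s

Velocity = flow rate / cross-sectional area
= 22.1 / 4.9
= 4.5102 m/s


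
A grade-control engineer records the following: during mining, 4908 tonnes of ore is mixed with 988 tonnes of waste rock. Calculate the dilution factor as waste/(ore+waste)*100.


16.7571%

Total material = ore + waste
= 4908 + 988 = 5896 tonnes
Dilution = waste / total * 100
= 988 / 5896 * 100
= 0.1675712347 * 100
= 16.7571%


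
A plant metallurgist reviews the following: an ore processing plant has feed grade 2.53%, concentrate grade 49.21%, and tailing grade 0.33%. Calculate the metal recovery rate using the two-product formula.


87.5436%

Using the two-product formula:
R = 100 * c * (f - t) / (f * (c - t))
Numerator = 100 * 49.21 * (2.53 - 0.33)
= 100 * 49.21 * 2.2
= 10826.2
Denominator = 2.53 * (49.21 - 0.33)
= 2.53 * 48.88
= 123.6664
R = 10826.2 / 123.6664
= 87.5436%


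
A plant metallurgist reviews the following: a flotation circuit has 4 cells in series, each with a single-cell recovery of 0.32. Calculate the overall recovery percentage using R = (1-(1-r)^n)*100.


78.6186%

Complement of single-cell recovery:
1 - r = 1 - 0.32 = 0.68
Raise to power n:
(1 - r)^4 = 0.68^4 = 0.21381376
Overall recovery:
R = (1 - 0.21381376) * 100
= 78.6186%


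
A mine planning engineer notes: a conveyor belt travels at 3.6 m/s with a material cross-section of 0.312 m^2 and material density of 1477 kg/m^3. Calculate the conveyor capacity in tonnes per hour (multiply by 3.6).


Volumetric flow = speed * area
= 3.6 * 0.312 = 1.1232 m^3/s
Mass flow = volumetric * density
= 1.1232 * 1477 = 1658.9664 kg/s
Convert to t/h: multiply by 3.6
Capacity = 1658.9664 * 3.6
= 5972.279 t/h

5972.279 t/h


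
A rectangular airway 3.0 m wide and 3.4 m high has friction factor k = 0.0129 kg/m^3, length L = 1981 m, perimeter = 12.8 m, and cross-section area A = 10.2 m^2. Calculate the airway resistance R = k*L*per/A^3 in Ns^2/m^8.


Compute the numerator:
k * L * per = 0.0129 * 1981 * 12.8
= 327.10272
Compute the denominator:
A^3 = 10.2^3 = 1061.208
Resistance:
R = 327.10272 / 1061.208
= 0.3082 Ns^2/m^8

0.3082 Ns^2/m^8


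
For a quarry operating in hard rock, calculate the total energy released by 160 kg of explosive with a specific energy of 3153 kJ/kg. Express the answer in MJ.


Energy = mass * specific_energy / 1000
= 160 * 3153 / 1000
= 504480 / 1000
= 504.48 MJ

504.48 MJ


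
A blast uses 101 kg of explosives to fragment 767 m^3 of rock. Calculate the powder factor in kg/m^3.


Powder factor = explosive mass / rock volume
= 101 / 767
= 0.1317 kg/m^3

0.1317 kg/m^3


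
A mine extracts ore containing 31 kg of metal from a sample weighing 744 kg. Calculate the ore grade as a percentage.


Ore grade = (metal mass / ore mass) * 100
= (31 / 744) * 100
= 0.04166666667 * 100
= 4.1667%

4.1667%


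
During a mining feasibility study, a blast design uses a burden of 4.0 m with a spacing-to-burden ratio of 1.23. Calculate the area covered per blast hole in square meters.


19.68 m^2

First, find the spacing:
Spacing = burden * ratio = 4.0 * 1.23
= 4.92 m
Then, calculate the area:
Area = burden * spacing = 4.0 * 4.92
= 19.68 m^2


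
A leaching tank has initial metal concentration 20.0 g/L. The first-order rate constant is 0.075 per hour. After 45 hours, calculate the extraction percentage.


96.5782%

Compute the exponent:
-k * t = -0.075 * 45 = -3.375
Remaining concentration:
C = 20.0 * exp(-3.375)
= 20.0 * 0.03421811831
= 0.6843623662 g/L
Extracted = 20.0 - 0.6843623662 = 19.31563763 g/L
Extraction % = 19.31563763 / 20.0 * 100
= 96.5782%


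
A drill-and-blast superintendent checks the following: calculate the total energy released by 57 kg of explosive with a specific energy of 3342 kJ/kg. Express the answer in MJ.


Energy = mass * specific_energy / 1000
= 57 * 3342 / 1000
= 190494 / 1000
= 190.494 MJ

190.494 MJ


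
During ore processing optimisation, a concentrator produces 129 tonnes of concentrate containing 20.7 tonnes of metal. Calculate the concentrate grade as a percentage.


16.0465%

Grade = (metal in concentrate / concentrate mass) * 100
= (20.7 / 129) * 100
= 0.1604651163 * 100
= 16.0465%


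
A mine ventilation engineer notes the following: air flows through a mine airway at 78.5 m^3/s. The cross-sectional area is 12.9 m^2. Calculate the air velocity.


6.0853 m/s

Velocity = flow rate / cross-sectional area
= 78.5 / 12.9
= 6.0853 m/s


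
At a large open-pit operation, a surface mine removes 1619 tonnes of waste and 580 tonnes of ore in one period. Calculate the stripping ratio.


Stripping ratio = waste tonnage / ore tonnage
= 1619 / 580
= 2.7914

2.7914


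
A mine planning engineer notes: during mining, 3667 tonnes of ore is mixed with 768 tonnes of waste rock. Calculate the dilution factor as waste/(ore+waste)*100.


Total material = ore + waste
= 3667 + 768 = 4435 tonnes
Dilution = waste / total * 100
= 768 / 4435 * 100
= 0.173167982 * 100
= 17.3168%

17.3168%


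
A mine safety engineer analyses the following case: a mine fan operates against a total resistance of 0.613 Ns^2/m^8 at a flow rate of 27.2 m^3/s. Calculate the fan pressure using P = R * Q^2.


Compute Q^2:
Q^2 = 27.2^2 = 739.84
Compute pressure:
P = R * Q^2 = 0.613 * 739.84
= 453.5219 Pa

453.5219 Pa


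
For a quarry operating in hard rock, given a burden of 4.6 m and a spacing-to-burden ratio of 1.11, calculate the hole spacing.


Spacing = burden * ratio
= 4.6 * 1.11
= 5.106 m

5.106 m


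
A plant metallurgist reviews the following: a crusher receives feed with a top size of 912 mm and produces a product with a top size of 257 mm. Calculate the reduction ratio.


3.5486

Reduction ratio = feed size / product size
= 912 / 257
= 3.5486


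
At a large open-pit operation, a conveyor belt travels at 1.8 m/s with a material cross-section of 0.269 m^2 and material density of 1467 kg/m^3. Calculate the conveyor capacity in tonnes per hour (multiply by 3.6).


Volumetric flow = speed * area
= 1.8 * 0.269 = 0.4842 m^3/s
Mass flow = volumetric * density
= 0.4842 * 1467 = 710.3214 kg/s
Convert to t/h: multiply by 3.6
Capacity = 710.3214 * 3.6
= 2557.157 t/h

2557.157 t/h


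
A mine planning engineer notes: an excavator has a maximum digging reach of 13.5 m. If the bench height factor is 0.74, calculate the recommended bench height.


Bench height = reach * factor
= 13.5 * 0.74
= 9.99 m

9.99 m


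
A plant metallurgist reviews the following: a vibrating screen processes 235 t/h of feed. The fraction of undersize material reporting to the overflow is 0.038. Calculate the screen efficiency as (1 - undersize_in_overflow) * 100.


Screen efficiency = (1 - fraction of undersize in overflow) * 100
= (1 - 0.038) * 100
= 0.962 * 100
= 96.2%

96.2%


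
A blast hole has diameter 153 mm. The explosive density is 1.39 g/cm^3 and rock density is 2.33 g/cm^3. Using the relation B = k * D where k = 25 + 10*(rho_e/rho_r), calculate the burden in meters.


First, compute k:
rho_e / rho_r = 1.39 / 2.33 = 0.5965665236
k = 25 + 10 * 0.5965665236 = 30.96566524
Then, compute burden:
B = k * D / 1000 = 30.96566524 * 153 / 1000
= 4737.746781 / 1000
= 4.7377 m

4.7377 m


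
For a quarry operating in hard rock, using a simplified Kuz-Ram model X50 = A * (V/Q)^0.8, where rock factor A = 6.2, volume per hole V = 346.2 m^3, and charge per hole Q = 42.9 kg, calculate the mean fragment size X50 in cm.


Compute V/Q:
V/Q = 346.2 / 42.9 = 8.06993007
Raise to the power 0.8:
(V/Q)^0.8 = 8.06993007^0.8 = 5.314908804
Multiply by A:
X50 = 6.2 * 5.314908804
= 32.9524 cm

32.9524 cm


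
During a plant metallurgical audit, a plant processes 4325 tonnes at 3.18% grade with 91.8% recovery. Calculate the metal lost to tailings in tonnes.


11.2779 tonnes

Total metal in feed:
= 4325 * 3.18 / 100 = 137.535 tonnes
Metal recovered:
= 137.535 * 91.8 / 100 = 126.25713 tonnes
Metal lost to tailings:
= 137.535 - 126.25713
= 11.2779 tonnes


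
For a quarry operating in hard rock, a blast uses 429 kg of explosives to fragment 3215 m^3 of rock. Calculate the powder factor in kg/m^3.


Powder factor = explosive mass / rock volume
= 429 / 3215
= 0.1334 kg/m^3

0.1334 kg/m^3


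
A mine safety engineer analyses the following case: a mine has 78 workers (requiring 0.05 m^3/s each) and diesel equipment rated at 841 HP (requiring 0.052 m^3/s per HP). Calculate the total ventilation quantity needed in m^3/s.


47.632 m^3/s

Airflow for workers:
Q_people = 78 * 0.05 = 3.9 m^3/s
Airflow for diesel equipment:
Q_diesel = 841 * 0.052 = 43.732 m^3/s
Total ventilation:
Q_total = 3.9 + 43.732
= 47.632 m^3/s


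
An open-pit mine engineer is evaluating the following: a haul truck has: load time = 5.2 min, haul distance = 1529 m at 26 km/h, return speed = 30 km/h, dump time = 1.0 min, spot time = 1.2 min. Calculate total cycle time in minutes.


13.9865 min

Convert haul speed to m/min: 26 * 1000/60 = 433.3333333 m/min
Haul time = 1529 / 433.3333333 = 3.528461538 min
Convert return speed to m/min: 30 * 1000/60 = 500 m/min
Return time = 1529 / 500 = 3.058 min
Total cycle time:
= 5.2 + 3.528461538 + 1.0 + 3.058 + 1.2
= 13.9865 min


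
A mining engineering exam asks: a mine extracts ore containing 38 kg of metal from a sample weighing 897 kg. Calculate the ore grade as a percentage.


4.2363%

Ore grade = (metal mass / ore mass) * 100
= (38 / 897) * 100
= 0.04236343367 * 100
= 4.2363%


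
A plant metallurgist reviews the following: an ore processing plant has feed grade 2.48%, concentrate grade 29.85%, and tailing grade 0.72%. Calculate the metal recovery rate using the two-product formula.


Using the two-product formula:
R = 100 * c * (f - t) / (f * (c - t))
Numerator = 100 * 29.85 * (2.48 - 0.72)
= 100 * 29.85 * 1.76
= 5253.6
Denominator = 2.48 * (29.85 - 0.72)
= 2.48 * 29.13
= 72.2424
R = 5253.6 / 72.2424
= 72.7218%

72.7218%


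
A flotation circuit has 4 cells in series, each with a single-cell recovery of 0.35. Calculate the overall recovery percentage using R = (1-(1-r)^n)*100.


82.1494%

Complement of single-cell recovery:
1 - r = 1 - 0.35 = 0.65
Raise to power n:
(1 - r)^4 = 0.65^4 = 0.17850625
Overall recovery:
R = (1 - 0.17850625) * 100
= 82.1494%


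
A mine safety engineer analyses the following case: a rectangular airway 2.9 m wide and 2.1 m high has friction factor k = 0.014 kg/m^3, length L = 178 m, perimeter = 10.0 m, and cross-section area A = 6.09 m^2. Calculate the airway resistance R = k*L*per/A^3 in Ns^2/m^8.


0.1103 Ns^2/m^8

Compute the numerator:
k * L * per = 0.014 * 178 * 10.0
= 24.92
Compute the denominator:
A^3 = 6.09^3 = 225.866529
Resistance:
R = 24.92 / 225.866529
= 0.1103 Ns^2/m^8


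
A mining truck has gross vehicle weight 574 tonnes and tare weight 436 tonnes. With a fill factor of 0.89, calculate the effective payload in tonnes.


122.82 tonnes

Maximum payload = gross - tare
= 574 - 436 = 138 tonnes
Effective payload = max payload * fill factor
= 138 * 0.89
= 122.82 tonnes


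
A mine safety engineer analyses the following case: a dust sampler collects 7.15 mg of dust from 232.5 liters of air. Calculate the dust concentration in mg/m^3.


Convert liters to m^3: 1 m^3 = 1000 L
Concentration = mass / volume * 1000
= 7.15 / 232.5 * 1000
= 0.03075268817 * 1000
= 30.7527 mg/m^3

30.7527 mg/m^3


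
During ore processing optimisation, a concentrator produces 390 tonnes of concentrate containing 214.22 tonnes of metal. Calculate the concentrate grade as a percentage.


Grade = (metal in concentrate / concentrate mass) * 100
= (214.22 / 390) * 100
= 0.5492820513 * 100
= 54.9282%

54.9282%


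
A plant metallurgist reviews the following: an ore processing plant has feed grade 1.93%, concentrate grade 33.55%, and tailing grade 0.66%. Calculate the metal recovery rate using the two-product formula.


67.1236%

Using the two-product formula:
R = 100 * c * (f - t) / (f * (c - t))
Numerator = 100 * 33.55 * (1.93 - 0.66)
= 100 * 33.55 * 1.27
= 4260.85
Denominator = 1.93 * (33.55 - 0.66)
= 1.93 * 32.89
= 63.4777
R = 4260.85 / 63.4777
= 67.1236%


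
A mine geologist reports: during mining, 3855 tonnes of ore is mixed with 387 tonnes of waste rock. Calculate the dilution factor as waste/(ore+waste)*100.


Total material = ore + waste
= 3855 + 387 = 4242 tonnes
Dilution = waste / total * 100
= 387 / 4242 * 100
= 0.09123055163 * 100
= 9.1231%

9.1231%


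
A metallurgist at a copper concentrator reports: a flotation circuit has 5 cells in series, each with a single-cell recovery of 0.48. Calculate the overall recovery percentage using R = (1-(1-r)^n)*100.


Complement of single-cell recovery:
1 - r = 1 - 0.48 = 0.52
Raise to power n:
(1 - r)^5 = 0.52^5 = 0.0380204032
Overall recovery:
R = (1 - 0.0380204032) * 100
= 96.198%

96.198%


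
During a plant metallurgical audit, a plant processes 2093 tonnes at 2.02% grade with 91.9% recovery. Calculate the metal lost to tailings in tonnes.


Total metal in feed:
= 2093 * 2.02 / 100 = 42.2786 tonnes
Metal recovered:
= 42.2786 * 91.9 / 100 = 38.8540334 tonnes
Metal lost to tailings:
= 42.2786 - 38.8540334
= 3.4246 tonnes

3.4246 tonnes


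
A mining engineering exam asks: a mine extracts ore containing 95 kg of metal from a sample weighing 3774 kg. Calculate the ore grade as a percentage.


2.5172%

Ore grade = (metal mass / ore mass) * 100
= (95 / 3774) * 100
= 0.02517223105 * 100
= 2.5172%


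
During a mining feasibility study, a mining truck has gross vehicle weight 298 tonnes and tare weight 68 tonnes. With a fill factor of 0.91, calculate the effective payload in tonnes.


Maximum payload = gross - tare
= 298 - 68 = 230 tonnes
Effective payload = max payload * fill factor
= 230 * 0.91
= 209.3 tonnes

209.3 tonnes


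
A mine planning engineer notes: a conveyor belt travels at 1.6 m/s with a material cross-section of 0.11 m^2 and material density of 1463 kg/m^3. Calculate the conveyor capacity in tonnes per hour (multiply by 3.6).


Volumetric flow = speed * area
= 1.6 * 0.11 = 0.176 m^3/s
Mass flow = volumetric * density
= 0.176 * 1463 = 257.488 kg/s
Convert to t/h: multiply by 3.6
Capacity = 257.488 * 3.6
= 926.9568 t/h

926.9568 t/h


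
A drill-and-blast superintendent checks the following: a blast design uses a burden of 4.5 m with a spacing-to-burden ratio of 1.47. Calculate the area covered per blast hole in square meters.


First, find the spacing:
Spacing = burden * ratio = 4.5 * 1.47
= 6.615 m
Then, calculate the area:
Area = burden * spacing = 4.5 * 6.615
= 29.7675 m^2

29.7675 m^2


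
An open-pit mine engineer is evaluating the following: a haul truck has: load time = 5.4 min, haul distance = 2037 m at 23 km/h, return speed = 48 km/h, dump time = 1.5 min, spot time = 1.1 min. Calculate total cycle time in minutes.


Convert haul speed to m/min: 23 * 1000/60 = 383.3333333 m/min
Haul time = 2037 / 383.3333333 = 5.313913043 min
Convert return speed to m/min: 48 * 1000/60 = 800 m/min
Return time = 2037 / 800 = 2.54625 min
Total cycle time:
= 5.4 + 5.313913043 + 1.5 + 2.54625 + 1.1
= 15.8602 min

15.8602 min


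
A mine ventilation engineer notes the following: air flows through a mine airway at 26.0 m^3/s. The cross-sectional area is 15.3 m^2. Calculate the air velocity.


1.6993 m/s

Velocity = flow rate / cross-sectional area
= 26.0 / 15.3
= 1.6993 m/s


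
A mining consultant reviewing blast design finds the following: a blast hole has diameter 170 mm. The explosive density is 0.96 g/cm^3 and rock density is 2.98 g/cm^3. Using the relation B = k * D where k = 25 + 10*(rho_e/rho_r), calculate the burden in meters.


4.7977 m

First, compute k:
rho_e / rho_r = 0.96 / 2.98 = 0.322147651
k = 25 + 10 * 0.322147651 = 28.22147651
Then, compute burden:
B = k * D / 1000 = 28.22147651 * 170 / 1000
= 4797.651007 / 1000
= 4.7977 m


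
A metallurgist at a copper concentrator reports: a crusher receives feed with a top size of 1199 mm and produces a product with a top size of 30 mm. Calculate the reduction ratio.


Reduction ratio = feed size / product size
= 1199 / 30
= 39.9667

39.9667


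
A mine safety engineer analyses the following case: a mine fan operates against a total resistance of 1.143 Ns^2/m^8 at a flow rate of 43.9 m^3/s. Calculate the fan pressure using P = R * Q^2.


2202.801 Pa

Compute Q^2:
Q^2 = 43.9^2 = 1927.21
Compute pressure:
P = R * Q^2 = 1.143 * 1927.21
= 2202.801 Pa


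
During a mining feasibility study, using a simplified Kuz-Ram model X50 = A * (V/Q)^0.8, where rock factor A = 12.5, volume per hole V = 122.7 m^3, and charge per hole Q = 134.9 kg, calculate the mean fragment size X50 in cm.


Compute V/Q:
V/Q = 122.7 / 134.9 = 0.909562639
Raise to the power 0.8:
(V/Q)^0.8 = 0.909562639^0.8 = 0.926970878
Multiply by A:
X50 = 12.5 * 0.926970878
= 11.5871 cm

11.5871 cm


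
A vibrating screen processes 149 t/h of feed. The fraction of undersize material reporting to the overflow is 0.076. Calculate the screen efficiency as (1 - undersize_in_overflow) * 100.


Screen efficiency = (1 - fraction of undersize in overflow) * 100
= (1 - 0.076) * 100
= 0.924 * 100
= 92.4%

92.4%


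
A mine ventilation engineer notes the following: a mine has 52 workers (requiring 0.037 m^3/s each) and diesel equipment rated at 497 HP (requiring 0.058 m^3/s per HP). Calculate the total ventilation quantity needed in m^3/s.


30.75 m^3/s

Airflow for workers:
Q_people = 52 * 0.037 = 1.924 m^3/s
Airflow for diesel equipment:
Q_diesel = 497 * 0.058 = 28.826 m^3/s
Total ventilation:
Q_total = 1.924 + 28.826
= 30.75 m^3/s


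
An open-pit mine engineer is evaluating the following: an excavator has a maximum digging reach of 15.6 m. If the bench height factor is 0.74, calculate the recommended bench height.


11.544 m

Bench height = reach * factor
= 15.6 * 0.74
= 11.544 m


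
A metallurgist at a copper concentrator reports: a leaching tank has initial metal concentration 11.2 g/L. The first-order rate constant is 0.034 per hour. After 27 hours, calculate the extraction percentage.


60.0683%

Compute the exponent:
-k * t = -0.034 * 27 = -0.918
Remaining concentration:
C = 11.2 * exp(-0.918)
= 11.2 * 0.3993168767
= 4.472349019 g/L
Extracted = 11.2 - 4.472349019 = 6.727650981 g/L
Extraction % = 6.727650981 / 11.2 * 100
= 60.0683%


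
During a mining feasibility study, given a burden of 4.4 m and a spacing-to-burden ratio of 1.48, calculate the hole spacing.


Spacing = burden * ratio
= 4.4 * 1.48
= 6.512 m

6.512 m


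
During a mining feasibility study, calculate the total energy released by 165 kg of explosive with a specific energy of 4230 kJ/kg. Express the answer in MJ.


697.95 MJ

Energy = mass * specific_energy / 1000
= 165 * 4230 / 1000
= 697950 / 1000
= 697.95 MJ


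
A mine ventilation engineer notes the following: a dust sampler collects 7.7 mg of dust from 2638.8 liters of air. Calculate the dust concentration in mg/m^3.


Convert liters to m^3: 1 m^3 = 1000 L
Concentration = mass / volume * 1000
= 7.7 / 2638.8 * 1000
= 0.002917993027 * 1000
= 2.918 mg/m^3

2.918 mg/m^3


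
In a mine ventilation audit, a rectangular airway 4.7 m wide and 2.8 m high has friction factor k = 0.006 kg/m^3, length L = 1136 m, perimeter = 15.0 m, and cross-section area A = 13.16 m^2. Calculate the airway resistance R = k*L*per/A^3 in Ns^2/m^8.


Compute the numerator:
k * L * per = 0.006 * 1136 * 15.0
= 102.24
Compute the denominator:
A^3 = 13.16^3 = 2279.122496
Resistance:
R = 102.24 / 2279.122496
= 0.0449 Ns^2/m^8

0.0449 Ns^2/m^8


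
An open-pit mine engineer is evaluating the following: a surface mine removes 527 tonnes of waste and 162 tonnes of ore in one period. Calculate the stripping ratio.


Stripping ratio = waste tonnage / ore tonnage
= 527 / 162
= 3.2531

3.2531


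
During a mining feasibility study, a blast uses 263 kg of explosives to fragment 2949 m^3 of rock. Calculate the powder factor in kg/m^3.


Powder factor = explosive mass / rock volume
= 263 / 2949
= 0.0892 kg/m^3

0.0892 kg/m^3


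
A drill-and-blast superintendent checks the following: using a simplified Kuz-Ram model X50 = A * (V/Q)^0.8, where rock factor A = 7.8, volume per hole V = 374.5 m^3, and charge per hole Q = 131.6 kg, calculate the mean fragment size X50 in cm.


18.0074 cm

Compute V/Q:
V/Q = 374.5 / 131.6 = 2.845744681
Raise to the power 0.8:
(V/Q)^0.8 = 2.845744681^0.8 = 2.308642818
Multiply by A:
X50 = 7.8 * 2.308642818
= 18.0074 cm


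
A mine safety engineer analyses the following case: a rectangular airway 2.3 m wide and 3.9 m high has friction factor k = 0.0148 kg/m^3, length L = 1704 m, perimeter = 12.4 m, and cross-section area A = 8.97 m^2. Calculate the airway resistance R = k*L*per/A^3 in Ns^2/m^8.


0.4333 Ns^2/m^8

Compute the numerator:
k * L * per = 0.0148 * 1704 * 12.4
= 312.71808
Compute the denominator:
A^3 = 8.97^3 = 721.734273
Resistance:
R = 312.71808 / 721.734273
= 0.4333 Ns^2/m^8


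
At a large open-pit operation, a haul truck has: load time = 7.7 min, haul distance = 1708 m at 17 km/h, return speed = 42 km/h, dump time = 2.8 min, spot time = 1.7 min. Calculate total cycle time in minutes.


Convert haul speed to m/min: 17 * 1000/60 = 283.3333333 m/min
Haul time = 1708 / 283.3333333 = 6.028235294 min
Convert return speed to m/min: 42 * 1000/60 = 700 m/min
Return time = 1708 / 700 = 2.44 min
Total cycle time:
= 7.7 + 6.028235294 + 2.8 + 2.44 + 1.7
= 20.6682 min

20.6682 min


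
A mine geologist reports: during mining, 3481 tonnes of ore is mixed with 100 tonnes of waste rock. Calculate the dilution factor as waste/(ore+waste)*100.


2.7925%

Total material = ore + waste
= 3481 + 100 = 3581 tonnes
Dilution = waste / total * 100
= 100 / 3581 * 100
= 0.02792516057 * 100
= 2.7925%


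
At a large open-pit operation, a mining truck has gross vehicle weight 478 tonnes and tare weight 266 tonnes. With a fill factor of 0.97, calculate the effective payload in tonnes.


Maximum payload = gross - tare
= 478 - 266 = 212 tonnes
Effective payload = max payload * fill factor
= 212 * 0.97
= 205.64 tonnes

205.64 tonnes


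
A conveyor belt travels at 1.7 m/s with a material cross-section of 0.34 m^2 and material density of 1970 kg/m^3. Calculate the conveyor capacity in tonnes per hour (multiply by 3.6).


4099.176 t/h

Volumetric flow = speed * area
= 1.7 * 0.34 = 0.578 m^3/s
Mass flow = volumetric * density
= 0.578 * 1970 = 1138.66 kg/s
Convert to t/h: multiply by 3.6
Capacity = 1138.66 * 3.6
= 4099.176 t/h


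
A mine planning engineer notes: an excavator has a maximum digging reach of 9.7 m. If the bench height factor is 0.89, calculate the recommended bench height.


8.633 m

Bench height = reach * factor
= 9.7 * 0.89
= 8.633 m


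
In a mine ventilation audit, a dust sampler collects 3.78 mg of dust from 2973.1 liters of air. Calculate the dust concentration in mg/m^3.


Convert liters to m^3: 1 m^3 = 1000 L
Concentration = mass / volume * 1000
= 3.78 / 2973.1 * 1000
= 0.001271400222 * 1000
= 1.2714 mg/m^3

1.2714 mg/m^3


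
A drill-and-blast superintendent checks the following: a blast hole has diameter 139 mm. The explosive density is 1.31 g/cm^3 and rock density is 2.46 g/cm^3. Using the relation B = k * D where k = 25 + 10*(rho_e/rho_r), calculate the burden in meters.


4.2152 m

First, compute k:
rho_e / rho_r = 1.31 / 2.46 = 0.5325203252
k = 25 + 10 * 0.5325203252 = 30.32520325
Then, compute burden:
B = k * D / 1000 = 30.32520325 * 139 / 1000
= 4215.203252 / 1000
= 4.2152 m


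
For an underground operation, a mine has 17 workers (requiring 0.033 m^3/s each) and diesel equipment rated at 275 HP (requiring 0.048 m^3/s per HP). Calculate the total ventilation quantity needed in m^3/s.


Airflow for workers:
Q_people = 17 * 0.033 = 0.561 m^3/s
Airflow for diesel equipment:
Q_diesel = 275 * 0.048 = 13.2 m^3/s
Total ventilation:
Q_total = 0.561 + 13.2
= 13.761 m^3/s

13.761 m^3/s


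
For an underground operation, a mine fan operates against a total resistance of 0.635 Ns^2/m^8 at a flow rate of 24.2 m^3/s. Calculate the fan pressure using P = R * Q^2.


371.8814 Pa

Compute Q^2:
Q^2 = 24.2^2 = 585.64
Compute pressure:
P = R * Q^2 = 0.635 * 585.64
= 371.8814 Pa


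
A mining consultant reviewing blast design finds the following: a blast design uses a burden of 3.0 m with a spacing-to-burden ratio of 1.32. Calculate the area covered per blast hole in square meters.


11.88 m^2

First, find the spacing:
Spacing = burden * ratio = 3.0 * 1.32
= 3.96 m
Then, calculate the area:
Area = burden * spacing = 3.0 * 3.96
= 11.88 m^2


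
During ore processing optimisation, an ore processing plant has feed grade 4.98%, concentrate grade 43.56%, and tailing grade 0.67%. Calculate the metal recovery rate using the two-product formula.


Using the two-product formula:
R = 100 * c * (f - t) / (f * (c - t))
Numerator = 100 * 43.56 * (4.98 - 0.67)
= 100 * 43.56 * 4.31
= 18774.36
Denominator = 4.98 * (43.56 - 0.67)
= 4.98 * 42.89
= 213.5922
R = 18774.36 / 213.5922
= 87.8982%

87.8982%


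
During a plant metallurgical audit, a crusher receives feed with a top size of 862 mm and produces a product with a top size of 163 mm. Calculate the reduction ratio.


Reduction ratio = feed size / product size
= 862 / 163
= 5.2883

5.2883


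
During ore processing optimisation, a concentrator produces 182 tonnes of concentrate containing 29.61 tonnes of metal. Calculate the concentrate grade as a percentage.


Grade = (metal in concentrate / concentrate mass) * 100
= (29.61 / 182) * 100
= 0.1626923077 * 100
= 16.2692%

16.2692%


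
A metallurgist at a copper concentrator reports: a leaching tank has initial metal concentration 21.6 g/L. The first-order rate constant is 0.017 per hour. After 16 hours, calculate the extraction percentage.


23.8146%

Compute the exponent:
-k * t = -0.017 * 16 = -0.272
Remaining concentration:
C = 21.6 * exp(-0.272)
= 21.6 * 0.7618542611
= 16.45605204 g/L
Extracted = 21.6 - 16.45605204 = 5.14394796 g/L
Extraction % = 5.14394796 / 21.6 * 100
= 23.8146%
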